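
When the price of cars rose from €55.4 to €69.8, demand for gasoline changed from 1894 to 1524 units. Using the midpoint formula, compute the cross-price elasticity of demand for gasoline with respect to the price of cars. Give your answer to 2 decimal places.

-0.94

ΔQ_x = 1524 − 1894 = -370; ΔP_y = 69.8 − 55.4 = 14.4.
Midpoints: P̄_y = 62.60, Q̄_x = 1709.0.
ε_xy = (ΔQ_x/ΔP_y)(P̄_y/Q̄_x) = (-370/14.4)(62.60/1709.0).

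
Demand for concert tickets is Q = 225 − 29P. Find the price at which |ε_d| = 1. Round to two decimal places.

For linear demand Q = a − bP, ε = −bP/(a − bP). |ε| = 1 when bP = a − bP, i.e. P = a/(2b).
P = 225/(2·29) = 225/58 = 3.8793.

3.88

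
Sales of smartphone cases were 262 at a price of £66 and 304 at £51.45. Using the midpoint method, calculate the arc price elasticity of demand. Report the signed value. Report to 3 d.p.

-0.599

ΔQ = 304 − 262 = 42; ΔP = 51.45 − 66 = -14.55.
Midpoints: P̄ = 58.73, Q̄ = 283.0.
ε = (ΔQ/ΔP)(P̄/Q̄) = (42/-14.55)(58.73/283.0).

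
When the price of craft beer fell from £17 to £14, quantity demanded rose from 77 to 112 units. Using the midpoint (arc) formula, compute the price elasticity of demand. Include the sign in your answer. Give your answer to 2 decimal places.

ΔQ = 112 − 77 = 35; ΔP = 14 − 17 = -3.
Midpoints: P̄ = 15.50, Q̄ = 94.5.
ε = (ΔQ/ΔP)(P̄/Q̄) = (35/-3)(15.50/94.5).

-1.91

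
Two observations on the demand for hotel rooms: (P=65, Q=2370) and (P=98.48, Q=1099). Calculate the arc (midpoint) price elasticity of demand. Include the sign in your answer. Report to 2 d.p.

-1.79

ΔQ = 1099 − 2370 = -1271; ΔP = 98.48 − 65 = 33.48.
Midpoints: P̄ = 81.74, Q̄ = 1734.5.
ε = (ΔQ/ΔP)(P̄/Q̄) = (-1271/33.48)(81.74/1734.5).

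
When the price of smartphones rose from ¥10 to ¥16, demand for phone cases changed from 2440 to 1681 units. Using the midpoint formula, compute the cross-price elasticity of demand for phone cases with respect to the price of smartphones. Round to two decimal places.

ΔQ_x = 1681 − 2440 = -759; ΔP_y = 16 − 10 = 6.
Midpoints: P̄_y = 13.00, Q̄_x = 2060.5.
ε_xy = (ΔQ_x/ΔP_y)(P̄_y/Q̄_x) = (-759/6)(13.00/2060.5).
ε_xy < 0, so the goods are complements.

-0.80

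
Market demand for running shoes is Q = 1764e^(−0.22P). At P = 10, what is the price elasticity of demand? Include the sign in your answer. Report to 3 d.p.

-2.200

At P = 10, Q = 195.457.
dQ/dP = −0.22·1764e^(−0.22P) = −0.22Q = -43.000.
ε = (dQ/dP)(P/Q) = (-43.000)(10/195.457).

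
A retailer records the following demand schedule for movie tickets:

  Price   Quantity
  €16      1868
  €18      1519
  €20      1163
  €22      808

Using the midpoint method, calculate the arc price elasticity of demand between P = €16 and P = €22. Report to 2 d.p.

-2.51

At P = 16, Q = 1868; at P = 22, Q = 808.
ΔQ = -1060, ΔP = 6. Midpoints: P̄ = 19.00, Q̄ = 1338.0.
ε = (ΔQ/ΔP)(P̄/Q̄) = (-1060/6)(19.00/1338.0).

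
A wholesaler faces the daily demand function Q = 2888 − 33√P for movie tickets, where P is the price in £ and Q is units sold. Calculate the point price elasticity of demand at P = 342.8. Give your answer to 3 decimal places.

At P = 342.8, Q = 2277.010.
dQ/dP = −33/(2√P) = -0.891.
ε = (dQ/dP)(P/Q) = (-0.891)(342.8/2277.010).
|ε| < 1, so demand is inelastic at this price.

-0.134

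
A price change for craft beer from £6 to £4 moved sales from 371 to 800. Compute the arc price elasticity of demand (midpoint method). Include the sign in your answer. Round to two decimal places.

-1.83

ΔQ = 800 − 371 = 429; ΔP = 4 − 6 = -2.
Midpoints: P̄ = 5.00, Q̄ = 585.5.
ε = (ΔQ/ΔP)(P̄/Q̄) = (429/-2)(5.00/585.5).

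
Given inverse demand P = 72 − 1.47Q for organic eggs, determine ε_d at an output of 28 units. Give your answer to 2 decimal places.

At Q = 28, P = 72 − 1.47(28) = 30.84.
dP/dQ = −1.47, so dQ/dP = 1/(−1.47) = -0.680.
ε = (dQ/dP)(P/Q) = (-0.680)(30.84/28).

-0.75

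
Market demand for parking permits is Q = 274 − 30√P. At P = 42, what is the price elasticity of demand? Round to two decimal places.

-1.22

At P = 42, Q = 79.578.
dQ/dP = −30/(2√P) = -2.315.
ε = (dQ/dP)(P/Q) = (-2.315)(42/79.578).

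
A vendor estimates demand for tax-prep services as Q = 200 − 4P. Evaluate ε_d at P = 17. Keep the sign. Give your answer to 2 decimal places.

At P = 17, Q = 132.
dQ/dP = −4.
ε = (dQ/dP)(P/Q) = (-4)(17/132).

-0.52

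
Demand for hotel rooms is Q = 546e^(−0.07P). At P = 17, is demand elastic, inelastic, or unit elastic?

Q = 166.105, dQ/dP = -11.627.
ε = (dQ/dP)(P/Q) ≈ -1.190.
|ε| = 1.19 > 1.

elastic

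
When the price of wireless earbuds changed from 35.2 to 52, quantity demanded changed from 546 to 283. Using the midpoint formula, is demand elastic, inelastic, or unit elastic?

elastic

Arc ε ≈ -1.647.
|ε| = 1.65 > 1.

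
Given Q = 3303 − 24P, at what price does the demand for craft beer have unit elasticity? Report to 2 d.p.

For linear demand Q = a − bP, ε = −bP/(a − bP). |ε| = 1 when bP = a − bP, i.e. P = a/(2b).
P = 3303/(2·24) = 3303/48 = 68.8125.

68.81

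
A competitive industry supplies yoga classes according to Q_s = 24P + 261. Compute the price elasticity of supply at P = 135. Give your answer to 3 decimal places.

0.925

At P = 135, Q_s = 3501.
dQ_s/dP = 24.
ε_s = (dQ_s/dP)(P/Q_s) = (24)(135/3501).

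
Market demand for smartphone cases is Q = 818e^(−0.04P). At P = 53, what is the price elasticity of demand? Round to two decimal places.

At P = 53, Q = 98.186.
dQ/dP = −0.04·818e^(−0.04P) = −0.04Q = -3.927.
ε = (dQ/dP)(P/Q) = (-3.927)(53/98.186).

-2.12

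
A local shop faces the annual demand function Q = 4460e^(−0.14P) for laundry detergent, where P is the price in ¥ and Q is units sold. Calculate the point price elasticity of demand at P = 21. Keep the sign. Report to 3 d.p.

-2.940

At P = 21, Q = 235.781.
dQ/dP = −0.14·4460e^(−0.14P) = −0.14Q = -33.009.
ε = (dQ/dP)(P/Q) = (-33.009)(21/235.781).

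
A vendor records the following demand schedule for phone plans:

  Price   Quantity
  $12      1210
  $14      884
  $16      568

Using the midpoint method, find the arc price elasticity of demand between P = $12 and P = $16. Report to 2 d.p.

At P = 12, Q = 1210; at P = 16, Q = 568.
ΔQ = -642, ΔP = 4. Midpoints: P̄ = 14.00, Q̄ = 889.0.
ε = (ΔQ/ΔP)(P̄/Q̄) = (-642/4)(14.00/889.0).

-2.53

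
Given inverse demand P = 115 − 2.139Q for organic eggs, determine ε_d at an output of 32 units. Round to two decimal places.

-0.68

At Q = 32, P = 115 − 2.139(32) = 46.55.
dP/dQ = −2.139, so dQ/dP = 1/(−2.139) = -0.468.
ε = (dQ/dP)(P/Q) = (-0.468)(46.55/32).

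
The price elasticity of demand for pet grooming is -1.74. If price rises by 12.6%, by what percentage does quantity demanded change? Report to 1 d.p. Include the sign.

-21.9%

%ΔQ ≈ ε × %ΔP = (-1.74)(12.6%) = -21.92%.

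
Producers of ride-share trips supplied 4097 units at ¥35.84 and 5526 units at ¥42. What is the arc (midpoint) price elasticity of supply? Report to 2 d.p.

ΔQ = 5526 − 4097 = 1429; ΔP = 42 − 35.84 = 6.16.
Midpoints: P̄ = 38.92, Q̄ = 4811.5.
ε_s = (ΔQ/ΔP)(P̄/Q̄) = (1429/6.16)(38.92/4811.5).

1.88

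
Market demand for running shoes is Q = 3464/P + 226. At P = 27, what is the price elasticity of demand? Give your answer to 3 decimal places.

-0.362

At P = 27, Q = 354.296.
dQ/dP = −3464/P² = -4.752.
ε = (dQ/dP)(P/Q) = (-4.752)(27/354.296).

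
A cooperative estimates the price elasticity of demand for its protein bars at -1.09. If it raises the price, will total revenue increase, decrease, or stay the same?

|ε| = 1.09 > 1, so demand is elastic. A price rise therefore reduces total revenue.

decrease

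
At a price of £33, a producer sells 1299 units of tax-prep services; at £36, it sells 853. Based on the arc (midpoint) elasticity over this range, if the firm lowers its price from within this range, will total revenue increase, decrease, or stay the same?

increase

Arc ε = (-446/3)(34.50/1076.0) ≈ -4.767.
|ε| = 4.77 > 1, so demand is elastic. A price cut therefore raises total revenue.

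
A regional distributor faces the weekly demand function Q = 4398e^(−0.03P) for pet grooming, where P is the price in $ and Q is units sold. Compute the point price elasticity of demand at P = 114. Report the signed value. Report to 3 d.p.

-3.420

At P = 114, Q = 143.869.
dQ/dP = −0.03·4398e^(−0.03P) = −0.03Q = -4.316.
ε = (dQ/dP)(P/Q) = (-4.316)(114/143.869).
|ε| > 1, so demand is elastic at this price.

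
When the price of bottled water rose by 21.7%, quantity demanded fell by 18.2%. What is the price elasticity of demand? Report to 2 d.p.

ε = %ΔQ / %ΔP = (-18.2)/(21.7) = -0.839.

-0.84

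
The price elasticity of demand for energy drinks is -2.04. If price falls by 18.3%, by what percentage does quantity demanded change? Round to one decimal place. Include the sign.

%ΔQ ≈ ε × %ΔP = (-2.04)(-18.3%) = 37.33%.

37.3%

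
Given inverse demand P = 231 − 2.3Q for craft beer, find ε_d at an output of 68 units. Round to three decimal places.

At Q = 68, P = 231 − 2.3(68) = 74.60.
dP/dQ = −2.3, so dQ/dP = 1/(−2.3) = -0.435.
ε = (dQ/dP)(P/Q) = (-0.435)(74.60/68).

-0.477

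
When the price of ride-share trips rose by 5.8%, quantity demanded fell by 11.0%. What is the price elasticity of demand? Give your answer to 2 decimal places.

-1.90

ε = %ΔQ / %ΔP = (-11.0)/(5.8) = -1.897.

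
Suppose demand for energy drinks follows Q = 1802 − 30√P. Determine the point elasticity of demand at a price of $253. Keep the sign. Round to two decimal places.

At P = 253, Q = 1324.821.
dQ/dP = −30/(2√P) = -0.943.
ε = (dQ/dP)(P/Q) = (-0.943)(253/1324.821).

-0.18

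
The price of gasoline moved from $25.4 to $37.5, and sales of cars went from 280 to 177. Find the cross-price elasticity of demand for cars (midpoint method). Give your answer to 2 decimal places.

-1.17

ΔQ_x = 177 − 280 = -103; ΔP_y = 37.5 − 25.4 = 12.1.
Midpoints: P̄_y = 31.45, Q̄_x = 228.5.
ε_xy = (ΔQ_x/ΔP_y)(P̄_y/Q̄_x) = (-103/12.1)(31.45/228.5).
ε_xy < 0, so the goods are complements.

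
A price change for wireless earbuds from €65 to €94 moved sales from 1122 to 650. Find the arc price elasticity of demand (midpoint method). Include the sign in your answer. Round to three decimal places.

ΔQ = 650 − 1122 = -472; ΔP = 94 − 65 = 29.
Midpoints: P̄ = 79.50, Q̄ = 886.0.
ε = (ΔQ/ΔP)(P̄/Q̄) = (-472/29)(79.50/886.0).

-1.460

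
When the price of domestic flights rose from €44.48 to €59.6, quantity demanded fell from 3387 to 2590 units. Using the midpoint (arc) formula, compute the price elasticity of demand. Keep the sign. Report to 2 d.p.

-0.92

ΔQ = 2590 − 3387 = -797; ΔP = 59.6 − 44.48 = 15.12.
Midpoints: P̄ = 52.04, Q̄ = 2988.5.
ε = (ΔQ/ΔP)(P̄/Q̄) = (-797/15.12)(52.04/2988.5).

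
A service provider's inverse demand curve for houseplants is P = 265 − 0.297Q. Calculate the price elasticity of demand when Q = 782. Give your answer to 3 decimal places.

-0.141

At Q = 782, P = 265 − 0.297(782) = 32.75.
dP/dQ = −0.297, so dQ/dP = 1/(−0.297) = -3.367.
ε = (dQ/dP)(P/Q) = (-3.367)(32.75/782).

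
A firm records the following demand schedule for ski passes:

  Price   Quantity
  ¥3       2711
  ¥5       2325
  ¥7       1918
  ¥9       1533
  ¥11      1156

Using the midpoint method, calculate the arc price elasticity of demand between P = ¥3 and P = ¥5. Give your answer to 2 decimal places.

-0.31

At P = 3, Q = 2711; at P = 5, Q = 2325.
ΔQ = -386, ΔP = 2. Midpoints: P̄ = 4.00, Q̄ = 2518.0.
ε = (ΔQ/ΔP)(P̄/Q̄) = (-386/2)(4.00/2518.0).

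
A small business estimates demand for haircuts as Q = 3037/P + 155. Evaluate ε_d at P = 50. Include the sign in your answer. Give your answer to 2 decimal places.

-0.28

At P = 50, Q = 215.740.
dQ/dP = −3037/P² = -1.215.
ε = (dQ/dP)(P/Q) = (-1.215)(50/215.740).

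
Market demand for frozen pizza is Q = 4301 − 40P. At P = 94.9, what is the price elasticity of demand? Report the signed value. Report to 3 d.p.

-7.517

At P = 94.9, Q = 505.
dQ/dP = −40.
ε = (dQ/dP)(P/Q) = (-40)(94.9/505).
|ε| > 1, so demand is elastic at this price.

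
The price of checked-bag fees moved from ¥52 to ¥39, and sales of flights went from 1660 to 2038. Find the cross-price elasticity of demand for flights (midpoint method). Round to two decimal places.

ΔQ_x = 2038 − 1660 = 378; ΔP_y = 39 − 52 = -13.
Midpoints: P̄_y = 45.50, Q̄_x = 1849.0.
ε_xy = (ΔQ_x/ΔP_y)(P̄_y/Q̄_x) = (378/-13)(45.50/1849.0).
ε_xy < 0, so the goods are complements.

-0.72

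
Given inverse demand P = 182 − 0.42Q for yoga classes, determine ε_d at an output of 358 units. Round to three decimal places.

-0.210

At Q = 358, P = 182 − 0.42(358) = 31.64.
dP/dQ = −0.42, so dQ/dP = 1/(−0.42) = -2.381.
ε = (dQ/dP)(P/Q) = (-2.381)(31.64/358).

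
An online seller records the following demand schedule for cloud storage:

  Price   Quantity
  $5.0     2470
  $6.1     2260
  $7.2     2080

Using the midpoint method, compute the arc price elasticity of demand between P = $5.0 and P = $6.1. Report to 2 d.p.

-0.45

At P = 5.0, Q = 2470; at P = 6.1, Q = 2260.
ΔQ = -210, ΔP = 1.1. Midpoints: P̄ = 5.55, Q̄ = 2365.0.
ε = (ΔQ/ΔP)(P̄/Q̄) = (-210/1.1)(5.55/2365.0).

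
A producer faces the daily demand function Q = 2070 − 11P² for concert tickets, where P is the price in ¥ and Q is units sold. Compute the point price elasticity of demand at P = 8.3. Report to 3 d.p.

-1.155

At P = 8.3, Q = 1312.210.
dQ/dP = −22P = -182.600.
ε = (dQ/dP)(P/Q) = (-182.600)(8.3/1312.210).
|ε| > 1, so demand is elastic at this price.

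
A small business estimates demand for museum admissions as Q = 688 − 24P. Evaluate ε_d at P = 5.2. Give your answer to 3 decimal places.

-0.222

At P = 5.2, Q = 563.200.
dQ/dP = −24.
ε = (dQ/dP)(P/Q) = (-24)(5.2/563.200).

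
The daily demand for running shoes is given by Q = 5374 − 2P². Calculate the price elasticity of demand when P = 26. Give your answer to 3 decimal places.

At P = 26, Q = 4022.
dQ/dP = −4P = -104.
ε = (dQ/dP)(P/Q) = (-104)(26/4022).

-0.672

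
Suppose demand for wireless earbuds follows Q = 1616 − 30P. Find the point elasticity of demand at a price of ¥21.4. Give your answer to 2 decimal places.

-0.66

At P = 21.4, Q = 974.
dQ/dP = −30.
ε = (dQ/dP)(P/Q) = (-30)(21.4/974).
|ε| < 1, so demand is inelastic at this price.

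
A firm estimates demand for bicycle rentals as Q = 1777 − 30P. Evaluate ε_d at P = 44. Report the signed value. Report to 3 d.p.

At P = 44, Q = 457.
dQ/dP = −30.
ε = (dQ/dP)(P/Q) = (-30)(44/457).
|ε| > 1, so demand is elastic at this price.

-2.888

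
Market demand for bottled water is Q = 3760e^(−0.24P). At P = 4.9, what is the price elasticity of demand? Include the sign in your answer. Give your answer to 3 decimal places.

-1.176

At P = 4.9, Q = 1159.999.
dQ/dP = −0.24·3760e^(−0.24P) = −0.24Q = -278.400.
ε = (dQ/dP)(P/Q) = (-278.400)(4.9/1159.999).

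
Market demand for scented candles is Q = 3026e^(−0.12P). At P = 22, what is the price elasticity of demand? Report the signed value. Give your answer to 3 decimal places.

-2.640

At P = 22, Q = 215.939.
dQ/dP = −0.12·3026e^(−0.12P) = −0.12Q = -25.913.
ε = (dQ/dP)(P/Q) = (-25.913)(22/215.939).
|ε| > 1, so demand is elastic at this price.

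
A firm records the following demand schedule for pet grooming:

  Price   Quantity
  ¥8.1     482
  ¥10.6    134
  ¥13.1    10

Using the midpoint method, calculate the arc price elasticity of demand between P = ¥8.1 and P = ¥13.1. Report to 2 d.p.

At P = 8.1, Q = 482; at P = 13.1, Q = 10.
ΔQ = -472, ΔP = 5.0. Midpoints: P̄ = 10.60, Q̄ = 246.0.
ε = (ΔQ/ΔP)(P̄/Q̄) = (-472/5.0)(10.60/246.0).

-4.07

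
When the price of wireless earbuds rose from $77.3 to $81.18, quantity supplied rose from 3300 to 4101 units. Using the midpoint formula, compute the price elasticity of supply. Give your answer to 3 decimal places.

4.421

ΔQ = 4101 − 3300 = 801; ΔP = 81.18 − 77.3 = 3.88.
Midpoints: P̄ = 79.24, Q̄ = 3700.5.
ε_s = (ΔQ/ΔP)(P̄/Q̄) = (801/3.88)(79.24/3700.5).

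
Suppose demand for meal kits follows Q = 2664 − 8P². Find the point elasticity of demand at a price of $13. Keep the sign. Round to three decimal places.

-2.061

At P = 13, Q = 1312.
dQ/dP = −16P = -208.
ε = (dQ/dP)(P/Q) = (-208)(13/1312).
|ε| > 1, so demand is elastic at this price.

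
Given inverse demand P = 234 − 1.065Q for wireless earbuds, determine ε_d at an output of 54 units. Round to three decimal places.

At Q = 54, P = 234 − 1.065(54) = 176.49.
dP/dQ = −1.065, so dQ/dP = 1/(−1.065) = -0.939.
ε = (dQ/dP)(P/Q) = (-0.939)(176.49/54).

-3.069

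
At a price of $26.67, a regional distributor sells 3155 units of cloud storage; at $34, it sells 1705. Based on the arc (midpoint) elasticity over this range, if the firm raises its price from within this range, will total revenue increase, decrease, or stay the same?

decrease

Arc ε = (-1450/7.33)(30.34/2430.0) ≈ -2.469.
|ε| = 2.47 > 1, so demand is elastic. A price rise therefore reduces total revenue.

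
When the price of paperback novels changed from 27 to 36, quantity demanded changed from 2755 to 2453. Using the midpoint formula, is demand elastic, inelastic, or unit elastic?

inelastic

Arc ε ≈ -0.406.
|ε| = 0.41 < 1.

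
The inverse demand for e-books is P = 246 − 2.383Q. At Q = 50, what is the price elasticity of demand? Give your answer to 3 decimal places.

At Q = 50, P = 246 − 2.383(50) = 126.85.
dP/dQ = −2.383, so dQ/dP = 1/(−2.383) = -0.420.
ε = (dQ/dP)(P/Q) = (-0.420)(126.85/50).

-1.065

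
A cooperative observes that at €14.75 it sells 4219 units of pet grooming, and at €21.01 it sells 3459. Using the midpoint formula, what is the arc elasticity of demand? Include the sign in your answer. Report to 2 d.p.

-0.57

ΔQ = 3459 − 4219 = -760; ΔP = 21.01 − 14.75 = 6.26.
Midpoints: P̄ = 17.88, Q̄ = 3839.0.
ε = (ΔQ/ΔP)(P̄/Q̄) = (-760/6.26)(17.88/3839.0).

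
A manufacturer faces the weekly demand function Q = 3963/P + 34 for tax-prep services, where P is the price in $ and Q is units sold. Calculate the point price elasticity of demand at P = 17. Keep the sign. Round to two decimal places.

-0.87

At P = 17, Q = 267.118.
dQ/dP = −3963/P² = -13.713.
ε = (dQ/dP)(P/Q) = (-13.713)(17/267.118).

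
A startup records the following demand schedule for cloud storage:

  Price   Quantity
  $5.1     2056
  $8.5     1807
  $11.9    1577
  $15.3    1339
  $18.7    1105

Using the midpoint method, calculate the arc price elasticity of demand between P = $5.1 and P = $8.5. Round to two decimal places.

At P = 5.1, Q = 2056; at P = 8.5, Q = 1807.
ΔQ = -249, ΔP = 3.4. Midpoints: P̄ = 6.80, Q̄ = 1931.5.
ε = (ΔQ/ΔP)(P̄/Q̄) = (-249/3.4)(6.80/1931.5).

-0.26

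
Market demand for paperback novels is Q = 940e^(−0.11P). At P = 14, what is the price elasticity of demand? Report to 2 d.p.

At P = 14, Q = 201.518.
dQ/dP = −0.11·940e^(−0.11P) = −0.11Q = -22.167.
ε = (dQ/dP)(P/Q) = (-22.167)(14/201.518).

-1.54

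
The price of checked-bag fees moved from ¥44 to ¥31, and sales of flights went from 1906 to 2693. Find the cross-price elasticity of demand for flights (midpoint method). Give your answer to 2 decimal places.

ΔQ_x = 2693 − 1906 = 787; ΔP_y = 31 − 44 = -13.
Midpoints: P̄_y = 37.50, Q̄_x = 2299.5.
ε_xy = (ΔQ_x/ΔP_y)(P̄_y/Q̄_x) = (787/-13)(37.50/2299.5).
ε_xy < 0, so the goods are complements.

-0.99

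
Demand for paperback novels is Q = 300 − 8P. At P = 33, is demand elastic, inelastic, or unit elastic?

elastic

Q = 36, dQ/dP = -8.
ε = (dQ/dP)(P/Q) ≈ -7.333.
|ε| = 7.33 > 1.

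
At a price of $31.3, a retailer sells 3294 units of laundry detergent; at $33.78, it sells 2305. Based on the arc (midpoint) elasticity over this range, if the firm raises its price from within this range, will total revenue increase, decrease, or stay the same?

decrease

Arc ε = (-989/2.48)(32.54/2799.5) ≈ -4.635.
|ε| = 4.64 > 1, so demand is elastic. A price rise therefore reduces total revenue.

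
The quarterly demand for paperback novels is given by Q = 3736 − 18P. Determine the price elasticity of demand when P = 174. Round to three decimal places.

At P = 174, Q = 604.
dQ/dP = −18.
ε = (dQ/dP)(P/Q) = (-18)(174/604).

-5.185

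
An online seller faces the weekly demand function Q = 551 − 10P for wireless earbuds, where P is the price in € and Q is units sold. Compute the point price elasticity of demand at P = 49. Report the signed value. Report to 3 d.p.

At P = 49, Q = 61.
dQ/dP = −10.
ε = (dQ/dP)(P/Q) = (-10)(49/61).
|ε| > 1, so demand is elastic at this price.

-8.033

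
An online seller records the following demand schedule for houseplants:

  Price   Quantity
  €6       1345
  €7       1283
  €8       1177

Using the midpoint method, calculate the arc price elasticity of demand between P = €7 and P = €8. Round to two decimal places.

At P = 7, Q = 1283; at P = 8, Q = 1177.
ΔQ = -106, ΔP = 1. Midpoints: P̄ = 7.50, Q̄ = 1230.0.
ε = (ΔQ/ΔP)(P̄/Q̄) = (-106/1)(7.50/1230.0).

-0.65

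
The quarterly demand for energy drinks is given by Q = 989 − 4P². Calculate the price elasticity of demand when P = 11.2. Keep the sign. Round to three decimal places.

At P = 11.2, Q = 487.240.
dQ/dP = −8P = -89.600.
ε = (dQ/dP)(P/Q) = (-89.600)(11.2/487.240).

-2.060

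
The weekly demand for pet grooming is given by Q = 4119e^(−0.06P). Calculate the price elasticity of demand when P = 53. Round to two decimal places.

At P = 53, Q = 171.291.
dQ/dP = −0.06·4119e^(−0.06P) = −0.06Q = -10.277.
ε = (dQ/dP)(P/Q) = (-10.277)(53/171.291).

-3.18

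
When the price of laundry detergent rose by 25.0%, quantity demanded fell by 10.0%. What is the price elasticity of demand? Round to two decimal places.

-0.40

ε = %ΔQ / %ΔP = (-10.0)/(25.0) = -0.400.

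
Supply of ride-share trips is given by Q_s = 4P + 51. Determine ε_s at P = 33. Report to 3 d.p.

0.721

At P = 33, Q_s = 183.
dQ_s/dP = 4.
ε_s = (dQ_s/dP)(P/Q_s) = (4)(33/183).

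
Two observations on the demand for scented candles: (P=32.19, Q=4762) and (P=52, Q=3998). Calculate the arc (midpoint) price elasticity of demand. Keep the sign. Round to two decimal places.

ΔQ = 3998 − 4762 = -764; ΔP = 52 − 32.19 = 19.81.
Midpoints: P̄ = 42.09, Q̄ = 4380.0.
ε = (ΔQ/ΔP)(P̄/Q̄) = (-764/19.81)(42.09/4380.0).

-0.37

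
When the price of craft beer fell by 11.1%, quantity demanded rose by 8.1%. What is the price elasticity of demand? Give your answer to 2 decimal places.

-0.73

ε = %ΔQ / %ΔP = (8.1)/(-11.1) = -0.730.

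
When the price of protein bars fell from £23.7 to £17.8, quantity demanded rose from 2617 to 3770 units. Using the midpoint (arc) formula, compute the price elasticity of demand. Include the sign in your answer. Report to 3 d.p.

ΔQ = 3770 − 2617 = 1153; ΔP = 17.8 − 23.7 = -5.9.
Midpoints: P̄ = 20.75, Q̄ = 3193.5.
ε = (ΔQ/ΔP)(P̄/Q̄) = (1153/-5.9)(20.75/3193.5).

-1.270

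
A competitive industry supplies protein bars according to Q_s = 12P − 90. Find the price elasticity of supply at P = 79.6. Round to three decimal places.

At P = 79.6, Q_s = 865.20.
dQ_s/dP = 12.
ε_s = (dQ_s/dP)(P/Q_s) = (12)(79.6/865.20).

1.104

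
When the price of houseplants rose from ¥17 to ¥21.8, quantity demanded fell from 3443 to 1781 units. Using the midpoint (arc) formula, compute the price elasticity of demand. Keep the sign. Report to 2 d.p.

ΔQ = 1781 − 3443 = -1662; ΔP = 21.8 − 17 = 4.8.
Midpoints: P̄ = 19.40, Q̄ = 2612.0.
ε = (ΔQ/ΔP)(P̄/Q̄) = (-1662/4.8)(19.40/2612.0).

-2.57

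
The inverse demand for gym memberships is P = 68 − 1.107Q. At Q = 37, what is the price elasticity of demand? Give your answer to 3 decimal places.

-0.660

At Q = 37, P = 68 − 1.107(37) = 27.04.
dP/dQ = −1.107, so dQ/dP = 1/(−1.107) = -0.903.
ε = (dQ/dP)(P/Q) = (-0.903)(27.04/37).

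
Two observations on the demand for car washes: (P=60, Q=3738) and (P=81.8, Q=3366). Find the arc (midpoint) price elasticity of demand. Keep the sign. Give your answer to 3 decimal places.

ΔQ = 3366 − 3738 = -372; ΔP = 81.8 − 60 = 21.8.
Midpoints: P̄ = 70.90, Q̄ = 3552.0.
ε = (ΔQ/ΔP)(P̄/Q̄) = (-372/21.8)(70.90/3552.0).

-0.341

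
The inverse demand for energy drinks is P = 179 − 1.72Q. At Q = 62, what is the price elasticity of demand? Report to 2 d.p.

-0.68

At Q = 62, P = 179 − 1.72(62) = 72.36.
dP/dQ = −1.72, so dQ/dP = 1/(−1.72) = -0.581.
ε = (dQ/dP)(P/Q) = (-0.581)(72.36/62).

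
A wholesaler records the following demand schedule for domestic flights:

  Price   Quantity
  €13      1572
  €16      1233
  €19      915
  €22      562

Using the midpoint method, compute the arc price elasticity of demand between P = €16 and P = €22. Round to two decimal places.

At P = 16, Q = 1233; at P = 22, Q = 562.
ΔQ = -671, ΔP = 6. Midpoints: P̄ = 19.00, Q̄ = 897.5.
ε = (ΔQ/ΔP)(P̄/Q̄) = (-671/6)(19.00/897.5).

-2.37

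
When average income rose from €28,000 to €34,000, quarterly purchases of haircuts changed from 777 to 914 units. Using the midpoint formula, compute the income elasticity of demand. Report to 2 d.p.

ΔQ = 137, ΔI = 6000. Midpoints: Ī = 31,000, Q̄ = 845.5.
ε_I = (ΔQ/ΔI)(Ī/Q̄) = (137/6000)(31000/845.5).
ε_I > 0, so the good is normal.

0.84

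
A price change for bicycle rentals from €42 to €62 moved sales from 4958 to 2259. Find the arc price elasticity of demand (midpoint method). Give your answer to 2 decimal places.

ΔQ = 2259 − 4958 = -2699; ΔP = 62 − 42 = 20.
Midpoints: P̄ = 52.00, Q̄ = 3608.5.
ε = (ΔQ/ΔP)(P̄/Q̄) = (-2699/20)(52.00/3608.5).

-1.94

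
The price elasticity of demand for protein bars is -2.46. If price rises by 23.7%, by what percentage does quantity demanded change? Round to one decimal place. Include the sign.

%ΔQ ≈ ε × %ΔP = (-2.46)(23.7%) = -58.30%.

-58.3%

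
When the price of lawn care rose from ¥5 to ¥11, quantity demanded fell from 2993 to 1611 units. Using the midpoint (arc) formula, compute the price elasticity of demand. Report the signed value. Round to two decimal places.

-0.80

ΔQ = 1611 − 2993 = -1382; ΔP = 11 − 5 = 6.
Midpoints: P̄ = 8.00, Q̄ = 2302.0.
ε = (ΔQ/ΔP)(P̄/Q̄) = (-1382/6)(8.00/2302.0).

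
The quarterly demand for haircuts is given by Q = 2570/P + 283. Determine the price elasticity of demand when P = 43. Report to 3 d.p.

-0.174

At P = 43, Q = 342.767.
dQ/dP = −2570/P² = -1.390.
ε = (dQ/dP)(P/Q) = (-1.390)(43/342.767).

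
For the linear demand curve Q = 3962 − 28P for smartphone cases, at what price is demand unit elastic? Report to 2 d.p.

For linear demand Q = a − bP, ε = −bP/(a − bP). |ε| = 1 when bP = a − bP, i.e. P = a/(2b).
P = 3962/(2·28) = 3962/56 = 70.7500.

70.75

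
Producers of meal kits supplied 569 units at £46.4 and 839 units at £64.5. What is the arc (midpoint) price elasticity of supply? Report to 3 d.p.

ΔQ = 839 − 569 = 270; ΔP = 64.5 − 46.4 = 18.1.
Midpoints: P̄ = 55.45, Q̄ = 704.0.
ε_s = (ΔQ/ΔP)(P̄/Q̄) = (270/18.1)(55.45/704.0).

1.175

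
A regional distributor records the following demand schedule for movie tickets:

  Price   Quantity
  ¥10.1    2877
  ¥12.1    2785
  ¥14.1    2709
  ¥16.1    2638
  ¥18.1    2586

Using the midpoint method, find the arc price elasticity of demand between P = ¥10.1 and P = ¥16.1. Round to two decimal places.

-0.19

At P = 10.1, Q = 2877; at P = 16.1, Q = 2638.
ΔQ = -239, ΔP = 6.0. Midpoints: P̄ = 13.10, Q̄ = 2757.5.
ε = (ΔQ/ΔP)(P̄/Q̄) = (-239/6.0)(13.10/2757.5).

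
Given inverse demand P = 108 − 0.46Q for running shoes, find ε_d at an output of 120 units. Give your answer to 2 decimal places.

-0.96

At Q = 120, P = 108 − 0.46(120) = 52.80.
dP/dQ = −0.46, so dQ/dP = 1/(−0.46) = -2.174.
ε = (dQ/dP)(P/Q) = (-2.174)(52.80/120).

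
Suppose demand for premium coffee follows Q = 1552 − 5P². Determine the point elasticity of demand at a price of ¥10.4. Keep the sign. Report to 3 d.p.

At P = 10.4, Q = 1011.200.
dQ/dP = −10P = -104.
ε = (dQ/dP)(P/Q) = (-104)(10.4/1011.200).

-1.070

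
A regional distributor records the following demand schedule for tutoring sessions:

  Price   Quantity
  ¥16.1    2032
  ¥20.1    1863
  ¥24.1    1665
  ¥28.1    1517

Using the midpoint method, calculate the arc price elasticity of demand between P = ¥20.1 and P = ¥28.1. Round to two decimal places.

-0.62

At P = 20.1, Q = 1863; at P = 28.1, Q = 1517.
ΔQ = -346, ΔP = 8.0. Midpoints: P̄ = 24.10, Q̄ = 1690.0.
ε = (ΔQ/ΔP)(P̄/Q̄) = (-346/8.0)(24.10/1690.0).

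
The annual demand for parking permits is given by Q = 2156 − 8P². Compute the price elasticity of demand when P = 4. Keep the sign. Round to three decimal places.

At P = 4, Q = 2028.
dQ/dP = −16P = -64.
ε = (dQ/dP)(P/Q) = (-64)(4/2028).
|ε| < 1, so demand is inelastic at this price.

-0.126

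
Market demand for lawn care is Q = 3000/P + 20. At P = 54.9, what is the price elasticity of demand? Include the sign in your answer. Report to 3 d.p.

At P = 54.9, Q = 74.645.
dQ/dP = −3000/P² = -0.995.
ε = (dQ/dP)(P/Q) = (-0.995)(54.9/74.645).

-0.732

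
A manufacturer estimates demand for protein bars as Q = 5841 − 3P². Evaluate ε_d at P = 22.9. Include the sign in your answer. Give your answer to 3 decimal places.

At P = 22.9, Q = 4267.770.
dQ/dP = −6P = -137.400.
ε = (dQ/dP)(P/Q) = (-137.400)(22.9/4267.770).

-0.737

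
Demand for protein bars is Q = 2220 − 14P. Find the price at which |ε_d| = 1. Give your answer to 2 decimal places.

For linear demand Q = a − bP, ε = −bP/(a − bP). |ε| = 1 when bP = a − bP, i.e. P = a/(2b).
P = 2220/(2·14) = 2220/28 = 79.2857.

79.29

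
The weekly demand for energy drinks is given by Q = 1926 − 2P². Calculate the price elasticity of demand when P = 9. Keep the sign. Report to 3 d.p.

-0.184

At P = 9, Q = 1764.
dQ/dP = −4P = -36.
ε = (dQ/dP)(P/Q) = (-36)(9/1764).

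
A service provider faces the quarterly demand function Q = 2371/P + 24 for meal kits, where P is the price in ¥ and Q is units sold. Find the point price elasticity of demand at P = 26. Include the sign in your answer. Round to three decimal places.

-0.792

At P = 26, Q = 115.192.
dQ/dP = −2371/P² = -3.507.
ε = (dQ/dP)(P/Q) = (-3.507)(26/115.192).
|ε| < 1, so demand is inelastic at this price.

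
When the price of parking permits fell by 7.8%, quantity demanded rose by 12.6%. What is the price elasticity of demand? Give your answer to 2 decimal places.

-1.62

ε = %ΔQ / %ΔP = (12.6)/(-7.8) = -1.615.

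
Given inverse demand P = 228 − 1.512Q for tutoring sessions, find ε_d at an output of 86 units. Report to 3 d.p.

-0.753

At Q = 86, P = 228 − 1.512(86) = 97.97.
dP/dQ = −1.512, so dQ/dP = 1/(−1.512) = -0.661.
ε = (dQ/dP)(P/Q) = (-0.661)(97.97/86).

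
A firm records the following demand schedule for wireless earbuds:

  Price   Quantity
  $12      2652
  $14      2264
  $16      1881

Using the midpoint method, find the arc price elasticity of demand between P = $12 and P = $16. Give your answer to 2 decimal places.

-1.19

At P = 12, Q = 2652; at P = 16, Q = 1881.
ΔQ = -771, ΔP = 4. Midpoints: P̄ = 14.00, Q̄ = 2266.5.
ε = (ΔQ/ΔP)(P̄/Q̄) = (-771/4)(14.00/2266.5).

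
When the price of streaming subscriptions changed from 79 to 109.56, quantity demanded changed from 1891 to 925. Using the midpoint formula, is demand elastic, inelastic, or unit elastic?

elastic

Arc ε ≈ -2.117.
|ε| = 2.12 > 1.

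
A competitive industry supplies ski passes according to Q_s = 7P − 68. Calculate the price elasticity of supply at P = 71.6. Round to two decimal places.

At P = 71.6, Q_s = 433.20.
dQ_s/dP = 7.
ε_s = (dQ_s/dP)(P/Q_s) = (7)(71.6/433.20).

1.16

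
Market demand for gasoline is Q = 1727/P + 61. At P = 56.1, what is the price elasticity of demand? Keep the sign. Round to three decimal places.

At P = 56.1, Q = 91.784.
dQ/dP = −1727/P² = -0.549.
ε = (dQ/dP)(P/Q) = (-0.549)(56.1/91.784).

-0.335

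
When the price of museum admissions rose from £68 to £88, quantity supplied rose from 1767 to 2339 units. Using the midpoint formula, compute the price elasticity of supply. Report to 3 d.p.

ΔQ = 2339 − 1767 = 572; ΔP = 88 − 68 = 20.
Midpoints: P̄ = 78.00, Q̄ = 2053.0.
ε_s = (ΔQ/ΔP)(P̄/Q̄) = (572/20)(78.00/2053.0).

1.087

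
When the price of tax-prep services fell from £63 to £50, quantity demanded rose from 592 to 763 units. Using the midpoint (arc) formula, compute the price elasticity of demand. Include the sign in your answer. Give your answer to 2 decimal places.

ΔQ = 763 − 592 = 171; ΔP = 50 − 63 = -13.
Midpoints: P̄ = 56.50, Q̄ = 677.5.
ε = (ΔQ/ΔP)(P̄/Q̄) = (171/-13)(56.50/677.5).

-1.10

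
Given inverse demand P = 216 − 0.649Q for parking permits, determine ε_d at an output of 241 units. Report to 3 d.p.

At Q = 241, P = 216 − 0.649(241) = 59.59.
dP/dQ = −0.649, so dQ/dP = 1/(−0.649) = -1.541.
ε = (dQ/dP)(P/Q) = (-1.541)(59.59/241).

-0.381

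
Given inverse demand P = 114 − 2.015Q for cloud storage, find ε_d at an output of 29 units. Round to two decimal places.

At Q = 29, P = 114 − 2.015(29) = 55.56.
dP/dQ = −2.015, so dQ/dP = 1/(−2.015) = -0.496.
ε = (dQ/dP)(P/Q) = (-0.496)(55.56/29).

-0.95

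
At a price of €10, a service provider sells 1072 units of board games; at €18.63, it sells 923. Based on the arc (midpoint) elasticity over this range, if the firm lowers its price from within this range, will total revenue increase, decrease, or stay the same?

decrease

Arc ε = (-149/8.63)(14.31/997.5) ≈ -0.248.
|ε| = 0.25 < 1, so demand is inelastic. A price cut therefore reduces total revenue.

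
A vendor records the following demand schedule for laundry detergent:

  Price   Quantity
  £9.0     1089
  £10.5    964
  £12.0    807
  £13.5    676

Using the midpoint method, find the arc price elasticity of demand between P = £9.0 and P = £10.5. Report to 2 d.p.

At P = 9.0, Q = 1089; at P = 10.5, Q = 964.
ΔQ = -125, ΔP = 1.5. Midpoints: P̄ = 9.75, Q̄ = 1026.5.
ε = (ΔQ/ΔP)(P̄/Q̄) = (-125/1.5)(9.75/1026.5).

-0.79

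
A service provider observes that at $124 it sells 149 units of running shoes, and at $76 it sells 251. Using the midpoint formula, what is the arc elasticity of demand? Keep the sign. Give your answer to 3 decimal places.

ΔQ = 251 − 149 = 102; ΔP = 76 − 124 = -48.
Midpoints: P̄ = 100.00, Q̄ = 200.0.
ε = (ΔQ/ΔP)(P̄/Q̄) = (102/-48)(100.00/200.0).

-1.063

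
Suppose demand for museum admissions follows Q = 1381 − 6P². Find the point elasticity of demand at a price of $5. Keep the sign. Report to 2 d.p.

At P = 5, Q = 1231.
dQ/dP = −12P = -60.
ε = (dQ/dP)(P/Q) = (-60)(5/1231).
|ε| < 1, so demand is inelastic at this price.

-0.24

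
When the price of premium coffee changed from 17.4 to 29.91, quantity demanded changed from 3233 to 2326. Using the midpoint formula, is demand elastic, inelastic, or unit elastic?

Arc ε ≈ -0.617.
|ε| = 0.62 < 1.

inelastic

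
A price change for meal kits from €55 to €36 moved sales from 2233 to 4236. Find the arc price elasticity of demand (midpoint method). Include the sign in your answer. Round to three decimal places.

-1.483

ΔQ = 4236 − 2233 = 2003; ΔP = 36 − 55 = -19.
Midpoints: P̄ = 45.50, Q̄ = 3234.5.
ε = (ΔQ/ΔP)(P̄/Q̄) = (2003/-19)(45.50/3234.5).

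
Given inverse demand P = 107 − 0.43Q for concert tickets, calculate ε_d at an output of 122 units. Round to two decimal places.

At Q = 122, P = 107 − 0.43(122) = 54.54.
dP/dQ = −0.43, so dQ/dP = 1/(−0.43) = -2.326.
ε = (dQ/dP)(P/Q) = (-2.326)(54.54/122).

-1.04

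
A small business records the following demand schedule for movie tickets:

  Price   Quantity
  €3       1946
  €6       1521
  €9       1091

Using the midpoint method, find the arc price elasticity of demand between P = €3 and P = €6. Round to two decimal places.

-0.37

At P = 3, Q = 1946; at P = 6, Q = 1521.
ΔQ = -425, ΔP = 3. Midpoints: P̄ = 4.50, Q̄ = 1733.5.
ε = (ΔQ/ΔP)(P̄/Q̄) = (-425/3)(4.50/1733.5).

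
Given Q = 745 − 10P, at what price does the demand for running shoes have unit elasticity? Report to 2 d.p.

37.25

For linear demand Q = a − bP, ε = −bP/(a − bP). |ε| = 1 when bP = a − bP, i.e. P = a/(2b).
P = 745/(2·10) = 745/20 = 37.2500.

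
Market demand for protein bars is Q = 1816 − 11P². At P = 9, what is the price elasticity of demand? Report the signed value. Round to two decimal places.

-1.93

At P = 9, Q = 925.
dQ/dP = −22P = -198.
ε = (dQ/dP)(P/Q) = (-198)(9/925).
|ε| > 1, so demand is elastic at this price.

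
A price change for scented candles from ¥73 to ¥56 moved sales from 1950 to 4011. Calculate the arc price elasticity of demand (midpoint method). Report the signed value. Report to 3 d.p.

ΔQ = 4011 − 1950 = 2061; ΔP = 56 − 73 = -17.
Midpoints: P̄ = 64.50, Q̄ = 2980.5.
ε = (ΔQ/ΔP)(P̄/Q̄) = (2061/-17)(64.50/2980.5).

-2.624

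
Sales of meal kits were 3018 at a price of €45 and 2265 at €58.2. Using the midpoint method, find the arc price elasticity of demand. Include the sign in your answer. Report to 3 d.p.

-1.114

ΔQ = 2265 − 3018 = -753; ΔP = 58.2 − 45 = 13.2.
Midpoints: P̄ = 51.60, Q̄ = 2641.5.
ε = (ΔQ/ΔP)(P̄/Q̄) = (-753/13.2)(51.60/2641.5).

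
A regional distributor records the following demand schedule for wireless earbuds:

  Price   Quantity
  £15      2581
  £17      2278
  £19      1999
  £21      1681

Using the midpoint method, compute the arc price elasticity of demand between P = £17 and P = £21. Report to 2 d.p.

At P = 17, Q = 2278; at P = 21, Q = 1681.
ΔQ = -597, ΔP = 4. Midpoints: P̄ = 19.00, Q̄ = 1979.5.
ε = (ΔQ/ΔP)(P̄/Q̄) = (-597/4)(19.00/1979.5).

-1.43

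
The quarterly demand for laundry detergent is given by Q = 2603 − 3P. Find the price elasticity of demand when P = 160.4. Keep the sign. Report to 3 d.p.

-0.227

At P = 160.4, Q = 2121.800.
dQ/dP = −3.
ε = (dQ/dP)(P/Q) = (-3)(160.4/2121.800).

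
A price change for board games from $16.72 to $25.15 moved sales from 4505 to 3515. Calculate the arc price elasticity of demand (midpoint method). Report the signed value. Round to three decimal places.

-0.613

ΔQ = 3515 − 4505 = -990; ΔP = 25.15 − 16.72 = 8.43.
Midpoints: P̄ = 20.93, Q̄ = 4010.0.
ε = (ΔQ/ΔP)(P̄/Q̄) = (-990/8.43)(20.93/4010.0).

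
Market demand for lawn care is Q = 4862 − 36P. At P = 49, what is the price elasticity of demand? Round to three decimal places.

-0.569

At P = 49, Q = 3098.
dQ/dP = −36.
ε = (dQ/dP)(P/Q) = (-36)(49/3098).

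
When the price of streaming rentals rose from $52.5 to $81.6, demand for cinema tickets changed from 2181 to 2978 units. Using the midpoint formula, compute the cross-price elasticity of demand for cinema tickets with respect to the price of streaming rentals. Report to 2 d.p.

0.71

ΔQ_x = 2978 − 2181 = 797; ΔP_y = 81.6 − 52.5 = 29.1.
Midpoints: P̄_y = 67.05, Q̄_x = 2579.5.
ε_xy = (ΔQ_x/ΔP_y)(P̄_y/Q̄_x) = (797/29.1)(67.05/2579.5).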